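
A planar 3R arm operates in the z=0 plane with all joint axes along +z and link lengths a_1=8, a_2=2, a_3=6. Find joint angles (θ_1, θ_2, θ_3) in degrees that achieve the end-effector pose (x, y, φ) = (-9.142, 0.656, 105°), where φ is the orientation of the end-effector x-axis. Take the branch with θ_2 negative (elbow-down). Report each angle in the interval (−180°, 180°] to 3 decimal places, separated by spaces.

wrist centre = target − a_3·(cos φ, sin φ) = (-7.5891, -5.1396)
cos θ_2 = (84.0092−8²−2²)/(2·8·2) = 0.5003; θ_2 = -59.9809° (elbow-down)
β = atan2(-5.1396,-7.5891) = -145.8930°; ψ = atan2(-1.7317,9.0006) = -10.8907°
θ_1 = β − ψ = -135.0023°
θ_3 = φ − θ_1 − θ_2 = -60.0168° (wrapped to (-180°,180°])

-135.002 -59.981 -60.017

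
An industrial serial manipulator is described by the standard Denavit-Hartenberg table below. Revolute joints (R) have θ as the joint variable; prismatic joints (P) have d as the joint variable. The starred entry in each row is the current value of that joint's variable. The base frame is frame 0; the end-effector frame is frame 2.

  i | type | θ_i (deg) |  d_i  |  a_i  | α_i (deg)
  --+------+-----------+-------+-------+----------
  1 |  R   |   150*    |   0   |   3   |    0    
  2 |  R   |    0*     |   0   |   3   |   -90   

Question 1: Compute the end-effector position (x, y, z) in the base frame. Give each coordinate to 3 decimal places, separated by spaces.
-5.196 3.000 0.000

after link 1: o_1 = (-2.5981, 1.5000, 0.0000)
after link 2: o_2 = (-5.1962, 3.0000, 0.0000)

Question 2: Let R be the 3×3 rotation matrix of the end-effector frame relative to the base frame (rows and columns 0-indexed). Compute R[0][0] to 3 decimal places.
End-effector x-axis (col 0 of R) = (-0.8660,0.5000,0.0000)
R[0][0] = -0.8660

-0.866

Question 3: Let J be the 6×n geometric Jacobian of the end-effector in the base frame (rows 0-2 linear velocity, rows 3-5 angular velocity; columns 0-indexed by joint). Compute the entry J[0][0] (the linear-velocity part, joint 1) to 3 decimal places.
-3.000

axis z_0 = ẑ; lever o_n−o_0 = (-5.1962,3.0000,0.0000)
cross product → J_v[:, 0] = (-3.0000,-5.1962,0.0000)
J_ω[:, 0] = z_0
entry J[0][0] = -3.0000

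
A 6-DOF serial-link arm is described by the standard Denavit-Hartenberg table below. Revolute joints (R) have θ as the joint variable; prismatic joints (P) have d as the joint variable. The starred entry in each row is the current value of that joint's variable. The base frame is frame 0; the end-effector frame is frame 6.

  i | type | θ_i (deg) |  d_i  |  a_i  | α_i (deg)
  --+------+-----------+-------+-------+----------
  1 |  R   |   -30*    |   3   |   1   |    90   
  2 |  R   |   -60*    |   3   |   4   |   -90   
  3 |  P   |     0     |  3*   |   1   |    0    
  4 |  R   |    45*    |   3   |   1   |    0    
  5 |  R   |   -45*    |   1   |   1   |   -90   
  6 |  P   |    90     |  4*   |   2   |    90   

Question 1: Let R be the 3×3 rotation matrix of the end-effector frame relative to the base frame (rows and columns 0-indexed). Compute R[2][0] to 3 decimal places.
End-effector x-axis (col 0 of R) = (-0.7500,0.4330,-0.5000)
R[2][0] = -0.5000

-0.500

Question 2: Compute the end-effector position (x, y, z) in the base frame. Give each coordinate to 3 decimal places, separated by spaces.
8.374 -2.863 -0.309

after link 1: o_1 = (0.8660, -0.5000, 3.0000)
after link 2: o_2 = (1.0981, -4.0981, -0.4641)
after link 3: o_3 = (3.7811, -5.6471, 0.1699)
after link 4: o_4 = (6.6908, -6.5106, 1.0575)
after link 5: o_5 = (7.8738, -7.1936, 0.6915)
after link 6: o_6 = (8.3738, -2.8634, -0.3085)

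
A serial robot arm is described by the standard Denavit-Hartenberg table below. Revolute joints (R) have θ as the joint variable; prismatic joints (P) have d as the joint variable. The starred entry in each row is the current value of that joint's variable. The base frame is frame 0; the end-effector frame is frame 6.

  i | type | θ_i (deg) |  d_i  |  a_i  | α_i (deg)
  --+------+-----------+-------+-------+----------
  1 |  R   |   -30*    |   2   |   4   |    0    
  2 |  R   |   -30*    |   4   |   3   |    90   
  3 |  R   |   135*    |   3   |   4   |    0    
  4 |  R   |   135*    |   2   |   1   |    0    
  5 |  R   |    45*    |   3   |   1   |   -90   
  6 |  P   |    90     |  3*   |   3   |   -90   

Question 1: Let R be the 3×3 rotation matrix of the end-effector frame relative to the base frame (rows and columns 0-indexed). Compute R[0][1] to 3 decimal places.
End-effector y-axis (col 1 of R) = (-0.3536,0.6124,-0.7071)
R[0][1] = -0.3536

-0.354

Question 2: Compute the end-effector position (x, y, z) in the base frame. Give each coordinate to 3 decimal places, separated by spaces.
0.634 -7.098 9.243

after link 1: o_1 = (3.4641, -2.0000, 2.0000)
after link 2: o_2 = (4.9641, -4.5981, 6.0000)
after link 3: o_3 = (0.9518, -3.6486, 8.8284)
after link 4: o_4 = (-0.7802, -4.6486, 7.8284)
after link 5: o_5 = (-3.0248, -6.7610, 7.1213)
after link 6: o_6 = (0.6340, -7.0981, 9.2426)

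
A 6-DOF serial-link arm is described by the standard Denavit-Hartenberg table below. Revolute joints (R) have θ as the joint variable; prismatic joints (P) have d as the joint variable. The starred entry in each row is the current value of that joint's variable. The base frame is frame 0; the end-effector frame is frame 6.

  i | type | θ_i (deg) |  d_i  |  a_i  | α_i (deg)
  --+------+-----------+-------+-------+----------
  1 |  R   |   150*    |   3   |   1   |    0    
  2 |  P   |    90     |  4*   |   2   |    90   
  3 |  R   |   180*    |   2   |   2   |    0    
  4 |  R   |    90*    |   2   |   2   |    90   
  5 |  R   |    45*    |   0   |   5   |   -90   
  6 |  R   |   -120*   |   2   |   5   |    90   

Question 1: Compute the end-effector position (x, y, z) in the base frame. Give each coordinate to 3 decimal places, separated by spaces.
after link 1: o_1 = (-0.8660, 0.5000, 3.0000)
after link 2: o_2 = (-1.8660, -1.2321, 7.0000)
after link 3: o_3 = (-2.5981, 1.5000, 7.0000)
after link 4: o_4 = (-4.3301, 2.5000, 5.0000)
after link 5: o_5 = (-7.3920, 4.2678, 1.4645)
after link 6: o_6 = (-4.9207, 7.8410, 4.6464)

-4.921 7.841 4.646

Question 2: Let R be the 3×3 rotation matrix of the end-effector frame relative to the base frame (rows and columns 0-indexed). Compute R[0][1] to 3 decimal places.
End-effector y-axis (col 1 of R) = (-0.6124,0.3536,0.7071)
R[0][1] = -0.6124

-0.612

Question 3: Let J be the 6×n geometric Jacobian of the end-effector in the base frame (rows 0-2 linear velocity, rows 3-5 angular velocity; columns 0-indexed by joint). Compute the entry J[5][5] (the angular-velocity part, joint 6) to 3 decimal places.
axis z_5 = (-0.6124,0.3536,0.7071); lever o_n−o_5 = (2.4712,3.5732,3.1820)
cross product → J_v[:, 5] = (-1.4017,3.6960,-3.0619)
J_ω[:, 5] = z_5
entry J[5][5] = 0.7071

0.707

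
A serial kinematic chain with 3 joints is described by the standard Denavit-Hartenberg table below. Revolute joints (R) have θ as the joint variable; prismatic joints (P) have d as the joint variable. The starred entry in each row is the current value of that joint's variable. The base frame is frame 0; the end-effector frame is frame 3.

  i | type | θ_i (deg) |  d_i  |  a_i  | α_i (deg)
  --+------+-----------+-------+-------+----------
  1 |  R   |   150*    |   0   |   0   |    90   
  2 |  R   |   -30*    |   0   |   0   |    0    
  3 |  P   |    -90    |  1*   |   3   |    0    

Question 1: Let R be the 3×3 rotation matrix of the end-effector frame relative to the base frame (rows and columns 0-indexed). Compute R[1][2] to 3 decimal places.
0.866

End-effector z-axis (col 2 of R) = (0.5000,0.8660,0.0000)
R[1][2] = 0.8660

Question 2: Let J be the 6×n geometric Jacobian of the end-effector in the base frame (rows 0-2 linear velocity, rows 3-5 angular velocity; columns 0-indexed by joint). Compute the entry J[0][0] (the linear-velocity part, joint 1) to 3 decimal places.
axis z_0 = ẑ; lever o_n−o_0 = (1.7990,0.1160,-2.5981)
cross product → J_v[:, 0] = (-0.1160,1.7990,0.0000)
J_ω[:, 0] = z_0
entry J[0][0] = -0.1160

-0.116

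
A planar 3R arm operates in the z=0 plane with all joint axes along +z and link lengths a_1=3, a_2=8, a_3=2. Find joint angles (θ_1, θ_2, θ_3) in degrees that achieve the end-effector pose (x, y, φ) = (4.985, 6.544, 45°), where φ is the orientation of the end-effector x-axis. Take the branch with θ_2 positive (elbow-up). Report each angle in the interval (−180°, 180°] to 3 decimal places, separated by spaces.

wrist centre = target − a_3·(cos φ, sin φ) = (3.5708, 5.1298)
cos θ_2 = (39.0652−3²−8²)/(2·3·8) = -0.7070; θ_2 = 134.9893° (elbow-up)
β = atan2(5.1298,3.5708) = 55.1587°; ψ = atan2(5.6579,-2.6558) = 115.1451°
θ_1 = β − ψ = -59.9865°
θ_3 = φ − θ_1 − θ_2 = -30.0028° (wrapped to (-180°,180°])

-59.986 134.989 -30.003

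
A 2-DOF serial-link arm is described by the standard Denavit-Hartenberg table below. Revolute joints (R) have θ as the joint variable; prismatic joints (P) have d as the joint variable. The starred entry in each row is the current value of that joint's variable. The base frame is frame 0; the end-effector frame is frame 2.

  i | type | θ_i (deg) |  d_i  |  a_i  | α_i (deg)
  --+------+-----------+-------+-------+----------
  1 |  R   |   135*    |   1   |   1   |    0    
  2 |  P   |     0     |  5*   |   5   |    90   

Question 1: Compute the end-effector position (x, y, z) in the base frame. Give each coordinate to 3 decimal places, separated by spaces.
-4.243 4.243 6.000

after link 1: o_1 = (-0.7071, 0.7071, 1.0000)
after link 2: o_2 = (-4.2426, 4.2426, 6.0000)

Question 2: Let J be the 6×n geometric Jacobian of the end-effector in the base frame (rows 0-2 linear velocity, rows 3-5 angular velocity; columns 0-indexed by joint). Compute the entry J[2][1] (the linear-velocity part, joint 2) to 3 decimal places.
1.000

prismatic axis z_1 = (0.0000,0.0000,1.0000)
J_v[:, 1] = z_1; J_ω[:, 1] = (0,0,0)
entry J[2][1] = 1.0000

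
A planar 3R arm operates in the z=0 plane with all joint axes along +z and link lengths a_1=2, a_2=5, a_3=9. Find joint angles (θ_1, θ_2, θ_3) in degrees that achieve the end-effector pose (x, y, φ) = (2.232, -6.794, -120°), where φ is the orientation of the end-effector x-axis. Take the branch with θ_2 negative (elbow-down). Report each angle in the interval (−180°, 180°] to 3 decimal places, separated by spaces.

30.003 -30.001 -120.002

wrist centre = target − a_3·(cos φ, sin φ) = (6.7320, 1.0002)
cos θ_2 = (46.3203−2²−5²)/(2·2·5) = 0.8660; θ_2 = -30.0013° (elbow-down)
β = atan2(1.0002,6.7320) = 8.4511°; ψ = atan2(-2.5001,6.3301) = -21.5518°
θ_1 = β − ψ = 30.0029°
θ_3 = φ − θ_1 − θ_2 = -120.0016° (wrapped to (-180°,180°])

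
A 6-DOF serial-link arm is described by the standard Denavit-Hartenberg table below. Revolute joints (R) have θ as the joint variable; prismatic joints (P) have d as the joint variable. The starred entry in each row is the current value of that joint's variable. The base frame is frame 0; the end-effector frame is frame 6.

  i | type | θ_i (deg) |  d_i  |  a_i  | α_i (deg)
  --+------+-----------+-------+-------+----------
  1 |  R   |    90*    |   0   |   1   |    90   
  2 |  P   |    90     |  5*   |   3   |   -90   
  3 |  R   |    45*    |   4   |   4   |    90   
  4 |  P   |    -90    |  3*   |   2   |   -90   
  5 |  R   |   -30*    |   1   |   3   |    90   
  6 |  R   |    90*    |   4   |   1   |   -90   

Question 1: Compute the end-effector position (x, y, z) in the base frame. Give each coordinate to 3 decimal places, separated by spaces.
6.389 -0.402 12.874

after link 1: o_1 = (0.0000, 1.0000, 0.0000)
after link 2: o_2 = (5.0000, 1.0000, 3.0000)
after link 3: o_3 = (2.1716, -3.0000, 5.8284)
after link 4: o_4 = (4.2929, -1.0000, 7.9497)
after link 5: o_5 = (4.6464, 1.5981, 9.7175)
after link 6: o_6 = (6.3888, -0.4019, 12.8741)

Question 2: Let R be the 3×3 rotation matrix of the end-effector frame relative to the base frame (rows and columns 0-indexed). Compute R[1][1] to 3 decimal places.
End-effector y-axis (col 1 of R) = (-0.6124,0.5000,-0.6124)
R[1][1] = 0.5000

0.500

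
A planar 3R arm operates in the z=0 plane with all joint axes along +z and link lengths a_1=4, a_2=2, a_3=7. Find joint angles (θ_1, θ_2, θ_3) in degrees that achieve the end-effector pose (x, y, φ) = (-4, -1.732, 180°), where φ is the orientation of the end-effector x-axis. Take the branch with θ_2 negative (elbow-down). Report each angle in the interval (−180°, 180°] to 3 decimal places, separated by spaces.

0.001 -120.001 -60.000

wrist centre = target − a_3·(cos φ, sin φ) = (3.0000, -1.7320)
cos θ_2 = (11.9998−4²−2²)/(2·4·2) = -0.5000; θ_2 = -120.0007° (elbow-down)
β = atan2(-1.7320,3.0000) = -29.9993°; ψ = atan2(-1.7320,3.0000) = -30.0000°
θ_1 = β − ψ = 0.0007°
θ_3 = φ − θ_1 − θ_2 = -60.0000° (wrapped to (-180°,180°])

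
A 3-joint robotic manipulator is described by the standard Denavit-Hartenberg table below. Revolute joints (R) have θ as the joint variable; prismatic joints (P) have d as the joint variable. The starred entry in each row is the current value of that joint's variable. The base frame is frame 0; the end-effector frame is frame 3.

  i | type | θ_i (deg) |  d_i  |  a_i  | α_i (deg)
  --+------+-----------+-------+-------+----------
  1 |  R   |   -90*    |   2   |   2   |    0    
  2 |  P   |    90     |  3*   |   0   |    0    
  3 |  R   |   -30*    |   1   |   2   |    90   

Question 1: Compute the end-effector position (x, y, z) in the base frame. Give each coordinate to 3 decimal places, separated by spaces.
after link 1: o_1 = (0.0000, -2.0000, 2.0000)
after link 2: o_2 = (0.0000, -2.0000, 5.0000)
after link 3: o_3 = (1.7321, -3.0000, 6.0000)

1.732 -3.000 6.000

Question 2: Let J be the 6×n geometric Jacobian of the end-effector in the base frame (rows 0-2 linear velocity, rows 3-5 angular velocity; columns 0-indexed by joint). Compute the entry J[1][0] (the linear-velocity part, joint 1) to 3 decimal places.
axis z_0 = ẑ; lever o_n−o_0 = (1.7321,-3.0000,6.0000)
cross product → J_v[:, 0] = (3.0000,1.7321,-0.0000)
J_ω[:, 0] = z_0
entry J[1][0] = 1.7321

1.732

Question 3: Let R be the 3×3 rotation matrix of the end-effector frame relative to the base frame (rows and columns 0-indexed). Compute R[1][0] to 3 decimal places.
-0.500

End-effector x-axis (col 0 of R) = (0.8660,-0.5000,0.0000)
R[1][0] = -0.5000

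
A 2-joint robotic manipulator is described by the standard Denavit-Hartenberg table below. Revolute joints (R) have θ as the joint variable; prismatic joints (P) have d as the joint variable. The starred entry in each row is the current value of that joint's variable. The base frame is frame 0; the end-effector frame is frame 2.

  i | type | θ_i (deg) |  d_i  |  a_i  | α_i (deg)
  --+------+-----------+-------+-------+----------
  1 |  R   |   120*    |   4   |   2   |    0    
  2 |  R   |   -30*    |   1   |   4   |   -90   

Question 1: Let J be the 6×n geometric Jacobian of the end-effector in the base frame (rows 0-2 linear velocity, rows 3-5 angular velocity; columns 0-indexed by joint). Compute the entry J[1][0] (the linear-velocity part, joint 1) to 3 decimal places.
axis z_0 = ẑ; lever o_n−o_0 = (-1.0000,5.7321,5.0000)
cross product → J_v[:, 0] = (-5.7321,-1.0000,0.0000)
J_ω[:, 0] = z_0
entry J[1][0] = -1.0000

-1.000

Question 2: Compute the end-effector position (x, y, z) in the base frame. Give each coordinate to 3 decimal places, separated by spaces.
-1.000 5.732 5.000

after link 1: o_1 = (-1.0000, 1.7321, 4.0000)
after link 2: o_2 = (-1.0000, 5.7321, 5.0000)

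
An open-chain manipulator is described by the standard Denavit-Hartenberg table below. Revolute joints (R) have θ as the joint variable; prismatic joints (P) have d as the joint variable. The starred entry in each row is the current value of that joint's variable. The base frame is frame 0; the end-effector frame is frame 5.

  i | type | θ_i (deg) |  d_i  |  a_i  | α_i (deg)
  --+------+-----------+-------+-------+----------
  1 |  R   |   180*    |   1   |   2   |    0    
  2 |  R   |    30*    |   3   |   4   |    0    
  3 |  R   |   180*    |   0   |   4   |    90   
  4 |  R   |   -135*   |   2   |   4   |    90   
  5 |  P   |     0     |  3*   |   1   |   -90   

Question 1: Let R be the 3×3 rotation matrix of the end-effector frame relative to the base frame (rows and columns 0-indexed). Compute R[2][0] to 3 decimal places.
-0.707

End-effector x-axis (col 0 of R) = (-0.6124,-0.3536,-0.7071)
R[2][0] = -0.7071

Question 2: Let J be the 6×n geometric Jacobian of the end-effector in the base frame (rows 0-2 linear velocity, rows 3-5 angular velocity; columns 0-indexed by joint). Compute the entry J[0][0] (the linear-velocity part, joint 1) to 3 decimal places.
axis z_0 = ẑ; lever o_n−o_0 = (-5.8990,-4.5605,2.5858)
cross product → J_v[:, 0] = (4.5605,-5.8990,0.0000)
J_ω[:, 0] = z_0
entry J[0][0] = 4.5605

4.560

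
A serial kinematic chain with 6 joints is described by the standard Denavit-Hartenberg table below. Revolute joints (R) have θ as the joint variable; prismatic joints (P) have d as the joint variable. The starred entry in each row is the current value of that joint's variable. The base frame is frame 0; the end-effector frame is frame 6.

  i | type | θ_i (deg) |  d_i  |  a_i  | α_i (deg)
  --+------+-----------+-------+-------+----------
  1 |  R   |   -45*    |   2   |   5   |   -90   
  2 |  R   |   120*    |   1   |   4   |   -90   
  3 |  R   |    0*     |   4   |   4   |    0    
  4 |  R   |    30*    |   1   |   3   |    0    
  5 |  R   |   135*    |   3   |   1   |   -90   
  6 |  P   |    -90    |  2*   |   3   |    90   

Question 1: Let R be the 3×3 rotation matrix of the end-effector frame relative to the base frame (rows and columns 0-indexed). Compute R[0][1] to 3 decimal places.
0.775

End-effector y-axis (col 1 of R) = (0.7745,0.5915,0.2241)
R[0][1] = 0.7745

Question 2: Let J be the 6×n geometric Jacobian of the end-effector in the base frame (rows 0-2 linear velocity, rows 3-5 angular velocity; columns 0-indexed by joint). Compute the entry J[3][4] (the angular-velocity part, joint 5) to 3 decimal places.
axis z_4 = (-0.6124,0.6124,0.5000); lever o_n−o_4 = (-1.9667,4.3327,4.2848)
cross product → J_v[:, 4] = (0.4575,1.6405,-1.4489)
J_ω[:, 4] = z_4
entry J[3][4] = -0.6124

-0.612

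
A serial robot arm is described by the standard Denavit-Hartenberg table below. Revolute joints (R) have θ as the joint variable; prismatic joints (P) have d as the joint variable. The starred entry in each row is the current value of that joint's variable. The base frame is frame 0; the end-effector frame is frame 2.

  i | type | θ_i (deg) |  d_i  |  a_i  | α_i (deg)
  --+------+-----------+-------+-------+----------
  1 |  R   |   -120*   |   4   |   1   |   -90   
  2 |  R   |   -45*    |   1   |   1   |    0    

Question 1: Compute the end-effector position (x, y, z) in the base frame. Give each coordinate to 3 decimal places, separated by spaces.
after link 1: o_1 = (-0.5000, -0.8660, 4.0000)
after link 2: o_2 = (0.0125, -1.9784, 4.7071)

0.012 -1.978 4.707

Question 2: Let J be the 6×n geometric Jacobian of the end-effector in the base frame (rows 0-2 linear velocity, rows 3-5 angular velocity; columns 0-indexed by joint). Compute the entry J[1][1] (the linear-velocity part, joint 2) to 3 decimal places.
axis z_1 = (0.8660,-0.5000,0.0000); lever o_n−o_1 = (0.5125,-1.1124,0.7071)
cross product → J_v[:, 1] = (-0.3536,-0.6124,-0.7071)
J_ω[:, 1] = z_1
entry J[1][1] = -0.6124

-0.612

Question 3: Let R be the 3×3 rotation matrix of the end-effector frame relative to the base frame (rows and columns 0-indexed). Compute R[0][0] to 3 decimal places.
-0.354

End-effector x-axis (col 0 of R) = (-0.3536,-0.6124,0.7071)
R[0][0] = -0.3536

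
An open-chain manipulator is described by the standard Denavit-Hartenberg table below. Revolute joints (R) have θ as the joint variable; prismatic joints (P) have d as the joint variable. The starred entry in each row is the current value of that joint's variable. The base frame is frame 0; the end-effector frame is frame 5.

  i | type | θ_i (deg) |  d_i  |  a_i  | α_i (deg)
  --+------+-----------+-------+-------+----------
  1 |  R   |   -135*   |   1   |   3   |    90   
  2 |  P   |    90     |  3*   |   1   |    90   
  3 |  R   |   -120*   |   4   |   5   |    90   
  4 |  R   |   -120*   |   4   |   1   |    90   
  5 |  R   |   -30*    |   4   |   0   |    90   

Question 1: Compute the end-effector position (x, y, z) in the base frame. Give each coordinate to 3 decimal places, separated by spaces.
after link 1: o_1 = (-2.1213, -2.1213, 1.0000)
after link 2: o_2 = (-4.2426, -0.0000, 2.0000)
after link 3: o_3 = (-4.0092, -5.8903, -0.5000)
after link 4: o_4 = (-5.1172, -3.5575, -3.7141)
after link 5: o_5 = (-8.6528, -2.8504, -1.9821)

-8.653 -2.850 -1.982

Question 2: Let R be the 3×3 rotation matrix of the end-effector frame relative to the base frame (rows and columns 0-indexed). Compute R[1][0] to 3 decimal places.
End-effector x-axis (col 0 of R) = (0.4419,0.6187,0.6495)
R[1][0] = 0.6187

0.619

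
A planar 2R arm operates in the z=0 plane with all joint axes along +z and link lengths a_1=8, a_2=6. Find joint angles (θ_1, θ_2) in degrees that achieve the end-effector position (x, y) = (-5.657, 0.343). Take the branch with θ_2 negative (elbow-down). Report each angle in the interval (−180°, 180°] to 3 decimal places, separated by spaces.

-134.999 -134.999

cos θ_2 = (32.1193−8²−6²)/(2·8·6) = -0.7071; θ_2 = -134.9987° (elbow-down)
β = atan2(0.3430,-5.6570) = 176.5302°; ψ = atan2(-4.2427,3.7575) = -48.4712°
θ_1 = β − ψ = 225.0015°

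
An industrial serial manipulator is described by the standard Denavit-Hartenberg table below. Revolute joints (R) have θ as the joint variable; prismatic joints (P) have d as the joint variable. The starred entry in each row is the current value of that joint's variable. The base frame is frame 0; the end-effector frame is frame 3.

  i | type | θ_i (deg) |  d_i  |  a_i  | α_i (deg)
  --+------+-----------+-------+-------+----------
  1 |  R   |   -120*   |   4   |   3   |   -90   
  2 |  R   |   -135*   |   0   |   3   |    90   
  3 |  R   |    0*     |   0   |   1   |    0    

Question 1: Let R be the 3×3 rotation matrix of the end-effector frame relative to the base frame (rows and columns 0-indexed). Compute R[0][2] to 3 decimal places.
0.354

End-effector z-axis (col 2 of R) = (0.3536,0.6124,-0.7071)
R[0][2] = 0.3536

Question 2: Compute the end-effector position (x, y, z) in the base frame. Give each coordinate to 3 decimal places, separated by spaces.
-0.086 -0.149 6.828

after link 1: o_1 = (-1.5000, -2.5981, 4.0000)
after link 2: o_2 = (-0.4393, -0.7610, 6.1213)
after link 3: o_3 = (-0.0858, -0.1486, 6.8284)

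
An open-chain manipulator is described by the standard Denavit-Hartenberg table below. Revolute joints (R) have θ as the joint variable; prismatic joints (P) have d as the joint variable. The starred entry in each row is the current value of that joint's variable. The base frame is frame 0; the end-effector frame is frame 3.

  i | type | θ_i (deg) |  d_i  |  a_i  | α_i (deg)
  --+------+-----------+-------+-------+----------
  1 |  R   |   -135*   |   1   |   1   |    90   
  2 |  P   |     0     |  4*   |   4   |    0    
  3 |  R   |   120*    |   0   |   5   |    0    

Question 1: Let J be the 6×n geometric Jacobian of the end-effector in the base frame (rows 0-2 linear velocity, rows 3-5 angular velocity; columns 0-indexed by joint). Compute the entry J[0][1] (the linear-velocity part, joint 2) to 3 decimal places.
prismatic axis z_1 = (-0.7071,0.7071,0.0000)
J_v[:, 1] = z_1; J_ω[:, 1] = (0,0,0)
entry J[0][1] = -0.7071

-0.707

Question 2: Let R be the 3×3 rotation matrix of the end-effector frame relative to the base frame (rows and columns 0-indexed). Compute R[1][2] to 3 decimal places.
End-effector z-axis (col 2 of R) = (-0.7071,0.7071,0.0000)
R[1][2] = 0.7071

0.707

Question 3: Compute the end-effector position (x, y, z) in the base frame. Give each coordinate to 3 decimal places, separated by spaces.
-4.596 1.061 5.330

after link 1: o_1 = (-0.7071, -0.7071, 1.0000)
after link 2: o_2 = (-6.3640, -0.7071, 1.0000)
after link 3: o_3 = (-4.5962, 1.0607, 5.3301)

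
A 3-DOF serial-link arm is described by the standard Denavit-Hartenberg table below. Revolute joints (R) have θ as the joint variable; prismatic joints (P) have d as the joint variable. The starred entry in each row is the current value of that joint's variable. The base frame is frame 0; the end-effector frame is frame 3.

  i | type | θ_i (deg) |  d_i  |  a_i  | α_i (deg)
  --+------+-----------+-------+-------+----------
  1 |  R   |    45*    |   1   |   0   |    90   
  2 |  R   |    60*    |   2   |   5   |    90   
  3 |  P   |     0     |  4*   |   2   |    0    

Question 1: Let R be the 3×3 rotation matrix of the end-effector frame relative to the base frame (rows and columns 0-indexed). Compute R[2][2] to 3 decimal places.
End-effector z-axis (col 2 of R) = (0.6124,0.6124,-0.5000)
R[2][2] = -0.5000

-0.500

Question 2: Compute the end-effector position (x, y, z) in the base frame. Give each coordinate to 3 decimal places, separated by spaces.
6.339 3.510 5.062

after link 1: o_1 = (0.0000, 0.0000, 1.0000)
after link 2: o_2 = (3.1820, 0.3536, 5.3301)
after link 3: o_3 = (6.3386, 3.5101, 5.0622)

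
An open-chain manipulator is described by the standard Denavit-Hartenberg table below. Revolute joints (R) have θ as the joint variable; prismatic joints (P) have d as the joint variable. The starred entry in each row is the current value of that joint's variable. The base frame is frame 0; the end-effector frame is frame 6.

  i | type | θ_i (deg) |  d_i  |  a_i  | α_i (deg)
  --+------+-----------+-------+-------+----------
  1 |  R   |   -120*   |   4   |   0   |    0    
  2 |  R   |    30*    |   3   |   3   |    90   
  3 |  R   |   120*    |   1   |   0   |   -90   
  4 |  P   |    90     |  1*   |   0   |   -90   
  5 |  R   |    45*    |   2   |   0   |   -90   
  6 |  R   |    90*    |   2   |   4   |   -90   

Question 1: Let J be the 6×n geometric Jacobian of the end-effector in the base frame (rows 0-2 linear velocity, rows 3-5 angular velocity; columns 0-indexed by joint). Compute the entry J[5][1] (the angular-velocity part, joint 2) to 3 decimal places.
axis z_1 = (0.0000,0.0000,1.0000); lever o_n−o_1 = (-2.4142,-2.3587,4.9392)
cross product → J_v[:, 1] = (2.3587,-2.4142,0.0000)
J_ω[:, 1] = z_1
entry J[5][1] = 1.0000

1.000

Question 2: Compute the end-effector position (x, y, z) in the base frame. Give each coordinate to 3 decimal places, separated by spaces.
after link 1: o_1 = (0.0000, 0.0000, 4.0000)
after link 2: o_2 = (0.0000, -3.0000, 7.0000)
after link 3: o_3 = (-1.0000, -3.0000, 7.0000)
after link 4: o_4 = (-1.0000, -2.1340, 6.5000)
after link 5: o_5 = (-1.0000, -3.1340, 4.7679)
after link 6: o_6 = (-2.4142, -2.3587, 8.9392)

-2.414 -2.359 8.939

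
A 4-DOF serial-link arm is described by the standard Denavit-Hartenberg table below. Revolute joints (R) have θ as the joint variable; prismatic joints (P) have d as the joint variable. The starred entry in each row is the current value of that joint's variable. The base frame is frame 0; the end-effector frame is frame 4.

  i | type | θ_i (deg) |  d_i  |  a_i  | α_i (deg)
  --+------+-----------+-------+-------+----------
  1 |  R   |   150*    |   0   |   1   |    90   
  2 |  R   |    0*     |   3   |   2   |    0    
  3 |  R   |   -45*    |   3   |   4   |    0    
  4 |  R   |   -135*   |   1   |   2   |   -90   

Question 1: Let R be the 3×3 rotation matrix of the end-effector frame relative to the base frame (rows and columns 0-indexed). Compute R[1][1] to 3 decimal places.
End-effector y-axis (col 1 of R) = (-0.5000,-0.8660,-0.0000)
R[1][1] = -0.8660

-0.866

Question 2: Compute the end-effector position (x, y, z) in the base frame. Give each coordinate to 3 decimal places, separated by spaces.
0.184 7.976 -2.828

after link 1: o_1 = (-0.8660, 0.5000, 0.0000)
after link 2: o_2 = (-1.0981, 4.0981, 0.0000)
after link 3: o_3 = (-2.0476, 8.1104, -2.8284)
after link 4: o_4 = (0.1845, 7.9764, -2.8284)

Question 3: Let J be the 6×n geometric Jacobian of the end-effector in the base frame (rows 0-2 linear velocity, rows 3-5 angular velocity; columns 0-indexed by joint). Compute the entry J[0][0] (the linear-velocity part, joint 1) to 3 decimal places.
axis z_0 = ẑ; lever o_n−o_0 = (0.1845,7.9764,-2.8284)
cross product → J_v[:, 0] = (-7.9764,0.1845,0.0000)
J_ω[:, 0] = z_0
entry J[0][0] = -7.9764

-7.976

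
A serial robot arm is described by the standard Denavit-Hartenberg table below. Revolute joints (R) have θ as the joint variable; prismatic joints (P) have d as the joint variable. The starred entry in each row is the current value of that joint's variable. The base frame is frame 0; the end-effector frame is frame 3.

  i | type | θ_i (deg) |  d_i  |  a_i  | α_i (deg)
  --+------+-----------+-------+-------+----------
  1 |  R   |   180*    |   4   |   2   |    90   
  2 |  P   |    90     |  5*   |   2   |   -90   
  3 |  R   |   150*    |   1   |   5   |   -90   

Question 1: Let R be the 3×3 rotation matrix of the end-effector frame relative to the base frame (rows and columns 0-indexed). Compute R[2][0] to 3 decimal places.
-0.866

End-effector x-axis (col 0 of R) = (0.0000,-0.5000,-0.8660)
R[2][0] = -0.8660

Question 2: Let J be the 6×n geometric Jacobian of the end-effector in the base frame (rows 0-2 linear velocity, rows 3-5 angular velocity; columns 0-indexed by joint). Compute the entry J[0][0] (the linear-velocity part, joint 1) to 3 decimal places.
-2.500

axis z_0 = ẑ; lever o_n−o_0 = (-1.0000,2.5000,1.6699)
cross product → J_v[:, 0] = (-2.5000,-1.0000,0.0000)
J_ω[:, 0] = z_0
entry J[0][0] = -2.5000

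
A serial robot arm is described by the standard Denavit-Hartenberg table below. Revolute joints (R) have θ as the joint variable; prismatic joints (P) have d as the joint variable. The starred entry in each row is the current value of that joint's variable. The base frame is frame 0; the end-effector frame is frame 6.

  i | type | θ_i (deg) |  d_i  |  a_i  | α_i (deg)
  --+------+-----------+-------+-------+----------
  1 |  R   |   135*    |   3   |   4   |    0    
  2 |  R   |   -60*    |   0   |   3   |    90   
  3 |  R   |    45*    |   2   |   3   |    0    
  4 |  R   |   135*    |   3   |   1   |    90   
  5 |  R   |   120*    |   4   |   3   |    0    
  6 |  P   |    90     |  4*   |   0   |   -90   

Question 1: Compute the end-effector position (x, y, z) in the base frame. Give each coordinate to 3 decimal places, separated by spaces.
5.966 6.292 13.121

after link 1: o_1 = (-2.8284, 2.8284, 3.0000)
after link 2: o_2 = (-2.0520, 5.7262, 3.0000)
after link 3: o_3 = (0.4289, 7.2576, 5.1213)
after link 4: o_4 = (3.0679, 5.5152, 5.1213)
after link 5: o_5 = (5.9657, 6.2917, 9.1213)
after link 6: o_6 = (5.9657, 6.2917, 13.1213)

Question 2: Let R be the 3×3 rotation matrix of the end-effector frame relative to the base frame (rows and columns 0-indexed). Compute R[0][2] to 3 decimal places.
-0.966

End-effector z-axis (col 2 of R) = (-0.9659,-0.2588,0.0000)
R[0][2] = -0.9659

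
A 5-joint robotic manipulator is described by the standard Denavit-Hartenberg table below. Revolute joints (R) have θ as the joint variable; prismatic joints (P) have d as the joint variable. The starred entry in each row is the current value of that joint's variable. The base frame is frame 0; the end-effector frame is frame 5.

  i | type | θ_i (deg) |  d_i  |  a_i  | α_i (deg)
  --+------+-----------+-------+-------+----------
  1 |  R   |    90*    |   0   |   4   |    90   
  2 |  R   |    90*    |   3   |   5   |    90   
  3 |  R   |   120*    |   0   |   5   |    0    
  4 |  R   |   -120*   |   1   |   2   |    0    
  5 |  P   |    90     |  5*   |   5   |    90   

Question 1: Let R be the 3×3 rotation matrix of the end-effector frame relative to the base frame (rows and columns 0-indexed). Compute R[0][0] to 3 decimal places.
End-effector x-axis (col 0 of R) = (1.0000,-0.0000,0.0000)
R[0][0] = 1.0000

1.000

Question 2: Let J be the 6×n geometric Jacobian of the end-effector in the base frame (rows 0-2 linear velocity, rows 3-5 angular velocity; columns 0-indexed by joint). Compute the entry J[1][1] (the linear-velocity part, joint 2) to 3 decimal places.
axis z_1 = (1.0000,-0.0000,0.0000); lever o_n−o_1 = (12.3301,6.0000,4.5000)
cross product → J_v[:, 1] = (-0.0000,-4.5000,6.0000)
J_ω[:, 1] = z_1
entry J[1][1] = -4.5000

-4.500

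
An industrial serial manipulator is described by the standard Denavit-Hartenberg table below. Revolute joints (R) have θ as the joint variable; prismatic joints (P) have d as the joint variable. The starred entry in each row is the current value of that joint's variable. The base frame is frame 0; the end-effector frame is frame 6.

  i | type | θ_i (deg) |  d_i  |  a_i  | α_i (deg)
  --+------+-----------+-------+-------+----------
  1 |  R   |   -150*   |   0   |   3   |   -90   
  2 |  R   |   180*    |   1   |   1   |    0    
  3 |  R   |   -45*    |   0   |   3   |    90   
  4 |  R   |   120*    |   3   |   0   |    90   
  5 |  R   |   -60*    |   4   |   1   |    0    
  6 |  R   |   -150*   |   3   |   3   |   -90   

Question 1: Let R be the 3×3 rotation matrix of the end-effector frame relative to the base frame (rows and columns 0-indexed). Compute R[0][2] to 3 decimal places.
0.467

End-effector z-axis (col 2 of R) = (0.4669,0.7696,0.4356)
R[0][2] = 0.4669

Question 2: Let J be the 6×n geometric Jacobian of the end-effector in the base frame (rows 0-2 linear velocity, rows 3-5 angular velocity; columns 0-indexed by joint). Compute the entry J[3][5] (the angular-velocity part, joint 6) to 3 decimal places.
axis z_5 = (0.7803,-0.1268,-0.6124); lever o_n−o_5 = (1.0929,1.4970,-3.8163)
cross product → J_v[:, 5] = (1.4008,2.3087,1.3068)
J_ω[:, 5] = z_5
entry J[3][5] = 0.7803

0.780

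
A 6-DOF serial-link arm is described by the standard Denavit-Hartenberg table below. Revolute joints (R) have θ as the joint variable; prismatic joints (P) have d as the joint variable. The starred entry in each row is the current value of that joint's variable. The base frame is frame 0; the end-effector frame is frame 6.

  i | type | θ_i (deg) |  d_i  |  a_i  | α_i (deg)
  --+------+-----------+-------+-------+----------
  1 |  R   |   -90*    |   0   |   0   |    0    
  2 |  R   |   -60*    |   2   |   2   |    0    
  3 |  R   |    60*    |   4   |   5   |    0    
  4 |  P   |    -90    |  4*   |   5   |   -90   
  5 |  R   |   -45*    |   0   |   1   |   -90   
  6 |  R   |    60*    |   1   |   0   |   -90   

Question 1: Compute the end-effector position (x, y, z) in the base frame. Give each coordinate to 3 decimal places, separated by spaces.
-8.146 -6.000 10.000

after link 1: o_1 = (0.0000, 0.0000, 0.0000)
after link 2: o_2 = (-1.7321, -1.0000, 2.0000)
after link 3: o_3 = (-1.7321, -6.0000, 6.0000)
after link 4: o_4 = (-6.7321, -6.0000, 10.0000)
after link 5: o_5 = (-7.4392, -6.0000, 10.7071)
after link 6: o_6 = (-8.1463, -6.0000, 10.0000)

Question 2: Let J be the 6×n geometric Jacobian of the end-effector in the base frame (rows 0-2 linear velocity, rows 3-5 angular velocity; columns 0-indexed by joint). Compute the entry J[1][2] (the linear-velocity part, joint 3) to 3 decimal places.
axis z_2 = (0.0000,0.0000,1.0000); lever o_n−o_2 = (-6.4142,-5.0000,8.0000)
cross product → J_v[:, 2] = (5.0000,-6.4142,0.0000)
J_ω[:, 2] = z_2
entry J[1][2] = -6.4142

-6.414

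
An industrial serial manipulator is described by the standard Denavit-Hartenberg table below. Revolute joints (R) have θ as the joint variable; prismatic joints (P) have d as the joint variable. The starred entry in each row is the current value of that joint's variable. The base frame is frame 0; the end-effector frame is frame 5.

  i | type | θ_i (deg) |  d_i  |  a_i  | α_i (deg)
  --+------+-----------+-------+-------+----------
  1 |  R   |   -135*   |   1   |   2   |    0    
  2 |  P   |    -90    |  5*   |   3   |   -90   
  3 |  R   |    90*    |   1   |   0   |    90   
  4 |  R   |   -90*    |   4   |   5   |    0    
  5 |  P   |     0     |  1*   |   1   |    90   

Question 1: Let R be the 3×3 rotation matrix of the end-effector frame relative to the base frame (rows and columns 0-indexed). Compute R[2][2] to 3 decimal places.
1.000

End-effector z-axis (col 2 of R) = (0.0000,0.0000,1.0000)
R[2][2] = 1.0000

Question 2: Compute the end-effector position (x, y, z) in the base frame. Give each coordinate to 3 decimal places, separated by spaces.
after link 1: o_1 = (-1.4142, -1.4142, 1.0000)
after link 2: o_2 = (-3.5355, 0.7071, 6.0000)
after link 3: o_3 = (-4.2426, -0.0000, 6.0000)
after link 4: o_4 = (-3.5355, 6.3640, 6.0000)
after link 5: o_5 = (-3.5355, 7.7782, 6.0000)

-3.536 7.778 6.000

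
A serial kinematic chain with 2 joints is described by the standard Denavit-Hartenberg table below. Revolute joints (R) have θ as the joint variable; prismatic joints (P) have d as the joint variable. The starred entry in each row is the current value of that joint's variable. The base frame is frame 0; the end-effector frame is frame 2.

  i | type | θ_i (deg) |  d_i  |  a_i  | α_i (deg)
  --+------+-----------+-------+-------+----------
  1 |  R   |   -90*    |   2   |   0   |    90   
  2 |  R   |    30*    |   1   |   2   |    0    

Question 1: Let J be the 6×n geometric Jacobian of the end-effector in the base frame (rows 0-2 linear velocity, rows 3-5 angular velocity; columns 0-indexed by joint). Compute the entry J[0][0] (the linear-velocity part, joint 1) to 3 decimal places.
axis z_0 = ẑ; lever o_n−o_0 = (-1.0000,-1.7321,3.0000)
cross product → J_v[:, 0] = (1.7321,-1.0000,0.0000)
J_ω[:, 0] = z_0
entry J[0][0] = 1.7321

1.732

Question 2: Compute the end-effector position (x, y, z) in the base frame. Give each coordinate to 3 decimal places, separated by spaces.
after link 1: o_1 = (0.0000, 0.0000, 2.0000)
after link 2: o_2 = (-1.0000, -1.7321, 3.0000)

-1.000 -1.732 3.000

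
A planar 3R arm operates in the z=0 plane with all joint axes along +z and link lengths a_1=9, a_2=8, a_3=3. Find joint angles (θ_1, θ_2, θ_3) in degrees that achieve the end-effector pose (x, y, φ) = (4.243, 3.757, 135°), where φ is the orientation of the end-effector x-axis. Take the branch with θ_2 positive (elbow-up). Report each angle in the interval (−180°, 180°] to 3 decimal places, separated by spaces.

wrist centre = target − a_3·(cos φ, sin φ) = (6.3643, 1.6357)
cos θ_2 = (43.1800−9²−8²)/(2·9·8) = -0.7071; θ_2 = 134.9981° (elbow-up)
β = atan2(1.6357,6.3643) = 14.4135°; ψ = atan2(5.6570,3.3433) = 59.4167°
θ_1 = β − ψ = -45.0032°
θ_3 = φ − θ_1 − θ_2 = 45.0051° (wrapped to (-180°,180°])

-45.003 134.998 45.005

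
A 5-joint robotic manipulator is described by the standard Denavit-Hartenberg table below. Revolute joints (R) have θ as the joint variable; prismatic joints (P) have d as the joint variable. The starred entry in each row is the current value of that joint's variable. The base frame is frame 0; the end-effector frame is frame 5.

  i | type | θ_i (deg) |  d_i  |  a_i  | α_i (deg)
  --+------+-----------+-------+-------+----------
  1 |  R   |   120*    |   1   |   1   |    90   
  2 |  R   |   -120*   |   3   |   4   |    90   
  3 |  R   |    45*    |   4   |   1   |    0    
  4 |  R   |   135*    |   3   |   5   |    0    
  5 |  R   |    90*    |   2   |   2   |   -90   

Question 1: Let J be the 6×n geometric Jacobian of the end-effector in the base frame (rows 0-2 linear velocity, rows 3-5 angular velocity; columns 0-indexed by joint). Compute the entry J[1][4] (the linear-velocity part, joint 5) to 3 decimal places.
axis z_4 = (0.4330,-0.7500,0.5000); lever o_n−o_4 = (-0.8660,-2.5000,1.0000)
cross product → J_v[:, 4] = (0.5000,-0.8660,-1.7321)
J_ω[:, 4] = z_4
entry J[1][4] = -0.8660

-0.866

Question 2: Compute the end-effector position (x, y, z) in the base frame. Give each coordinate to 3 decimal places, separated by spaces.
after link 1: o_1 = (-0.5000, 0.8660, 1.0000)
after link 2: o_2 = (3.0981, 0.6340, -2.4641)
after link 3: o_3 = (5.6193, -2.3187, -1.0765)
after link 4: o_4 = (5.6683, -2.4036, 4.7537)
after link 5: o_5 = (4.8023, -4.9036, 5.7537)

4.802 -4.904 5.754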